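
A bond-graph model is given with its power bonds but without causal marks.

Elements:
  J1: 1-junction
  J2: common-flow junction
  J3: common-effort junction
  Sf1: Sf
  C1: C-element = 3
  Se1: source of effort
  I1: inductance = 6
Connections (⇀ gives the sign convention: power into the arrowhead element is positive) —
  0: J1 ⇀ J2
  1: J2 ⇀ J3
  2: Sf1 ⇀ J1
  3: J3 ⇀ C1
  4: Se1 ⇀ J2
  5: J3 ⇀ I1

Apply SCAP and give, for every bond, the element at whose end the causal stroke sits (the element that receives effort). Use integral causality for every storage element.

b0 stroke at J1
b1 stroke at J2
b2 stroke at Sf1
b3 stroke at J3
b4 stroke at J2
b5 stroke at I1

#2 stroke at Sf1  (Sf1 fixes flow; stroke at Sf1)
#4 stroke at J2  (Se1: effort source, stroke at far end)
#0 stroke at J1  (1-jn J1 has f-setter on 2)
#1 stroke at J2  (J2 flow already set via bond 0)
#3 stroke at J3  (prefer integral on C1)
#5 stroke at I1  (common-e at J3 fixed by 3)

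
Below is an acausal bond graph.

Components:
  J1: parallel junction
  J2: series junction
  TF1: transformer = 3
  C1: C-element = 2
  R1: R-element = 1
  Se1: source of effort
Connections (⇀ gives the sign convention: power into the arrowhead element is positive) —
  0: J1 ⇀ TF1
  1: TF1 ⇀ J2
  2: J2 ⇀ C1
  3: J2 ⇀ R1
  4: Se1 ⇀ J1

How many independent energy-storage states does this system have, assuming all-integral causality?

1  (C1 all integral)

#4 |J1  (Se1 fixes effort; stroke away)
#0 |TF1  (common-e at J1 fixed by 4)
#1 |J2  (TF1 one-in-one-out from 0)
#2 |J2  (C1: C, integral causality)
#3 |R1  (J2: last free bond brings flow in)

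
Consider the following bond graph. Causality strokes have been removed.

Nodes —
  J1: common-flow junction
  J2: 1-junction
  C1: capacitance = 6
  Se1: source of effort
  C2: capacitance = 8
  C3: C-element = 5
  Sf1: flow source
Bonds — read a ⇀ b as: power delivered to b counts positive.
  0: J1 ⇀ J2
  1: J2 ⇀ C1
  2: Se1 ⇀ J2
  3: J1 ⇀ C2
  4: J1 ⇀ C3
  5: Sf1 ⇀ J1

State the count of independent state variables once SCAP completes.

3  (C1, C2, C3 all integral)

bond 2 |J2  (Se1 fixes effort; stroke away)
bond 5 |Sf1  (Sf1: flow source, stroke at near end)
bond 0 |J1  (J1 flow already set via bond 5)
bond 3 |J1  (J1: bond 5 brought flow, rest push out)
bond 4 |J1  (1-jn J1 has f-setter on 5)
bond 1 |J2  (common-f at J2 fixed by 0)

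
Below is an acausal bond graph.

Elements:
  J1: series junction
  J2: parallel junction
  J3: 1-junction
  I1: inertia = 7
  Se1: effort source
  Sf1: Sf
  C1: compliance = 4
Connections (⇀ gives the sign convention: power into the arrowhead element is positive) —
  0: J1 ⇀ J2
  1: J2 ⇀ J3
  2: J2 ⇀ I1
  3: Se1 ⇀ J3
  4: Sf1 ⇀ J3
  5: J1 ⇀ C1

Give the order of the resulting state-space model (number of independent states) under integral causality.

b3 stroke→J3  (Se1: effort source, stroke at far end)
b4 stroke→Sf1  (Sf1 fixes flow; stroke at Sf1)
b1 stroke→J3  (common-f at J3 fixed by 4)
b2 stroke→I1  (prefer integral on I1)
b0 stroke→J2  (J2 needs exactly one e-in)
b5 stroke→J1  (1-jn J1 has f-setter on 0)

2  (C1, I1 all integral)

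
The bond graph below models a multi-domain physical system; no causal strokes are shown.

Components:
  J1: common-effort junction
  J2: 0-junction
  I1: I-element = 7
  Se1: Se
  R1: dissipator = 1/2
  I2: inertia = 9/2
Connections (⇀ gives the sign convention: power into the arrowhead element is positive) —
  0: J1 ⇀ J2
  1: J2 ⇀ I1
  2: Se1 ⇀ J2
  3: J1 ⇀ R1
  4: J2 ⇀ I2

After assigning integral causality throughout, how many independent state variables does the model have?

β2 stroke at J2  (Se1 (Se) sets effort on bond)
β0 stroke at J1  (0-jn J2 has e-setter on 2)
β1 stroke at I1  (common-e at J2 fixed by 2)
β4 stroke at I2  (J2: bond 2 brought effort, rest push out)
β3 stroke at R1  (0-jn J1 has e-setter on 0)

2  (I1, I2 all integral)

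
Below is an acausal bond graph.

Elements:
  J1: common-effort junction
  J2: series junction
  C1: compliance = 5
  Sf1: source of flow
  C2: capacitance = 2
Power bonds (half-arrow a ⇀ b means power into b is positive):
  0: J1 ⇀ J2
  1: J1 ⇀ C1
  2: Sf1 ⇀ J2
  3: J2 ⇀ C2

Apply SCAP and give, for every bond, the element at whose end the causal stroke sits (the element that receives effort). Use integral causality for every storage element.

b0 stroke→J2
b1 stroke→J1
b2 stroke→Sf1
b3 stroke→J2

β2 →Sf1  (Sf1 fixes flow; stroke at Sf1)
β0 →J2  (J2 flow already set via bond 2)
β3 →J2  (1-jn J2 has f-setter on 2)
β1 →J1  (J1: last free bond brings effort in)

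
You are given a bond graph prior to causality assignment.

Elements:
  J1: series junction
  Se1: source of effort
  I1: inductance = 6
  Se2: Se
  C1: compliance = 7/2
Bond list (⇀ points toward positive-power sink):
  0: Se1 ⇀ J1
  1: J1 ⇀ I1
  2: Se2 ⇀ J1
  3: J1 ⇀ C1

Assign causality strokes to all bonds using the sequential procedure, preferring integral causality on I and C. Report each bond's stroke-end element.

b0 |J1  (Se1 (Se) sets effort on bond)
b2 |J1  (Se2: effort source, stroke at far end)
b1 |I1  (I1 outputs flow p/I1)
b3 |J1  (J1: bond 1 brought flow, rest push out)

b0 stroke at J1
b1 stroke at I1
b2 stroke at J1
b3 stroke at J1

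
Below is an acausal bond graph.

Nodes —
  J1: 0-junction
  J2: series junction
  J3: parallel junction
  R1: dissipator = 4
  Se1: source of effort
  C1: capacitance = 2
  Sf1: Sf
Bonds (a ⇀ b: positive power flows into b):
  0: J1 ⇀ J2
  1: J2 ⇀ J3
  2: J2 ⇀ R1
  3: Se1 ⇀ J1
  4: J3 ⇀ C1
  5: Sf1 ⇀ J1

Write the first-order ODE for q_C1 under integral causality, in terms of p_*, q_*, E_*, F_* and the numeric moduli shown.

dq_C1/dt = E_Se1/4 - q_C1/8

#3 |J1  (Se1 fixes effort; stroke away)
#5 |Sf1  (Sf1 fixes flow; stroke at Sf1)
#0 |J2  (common-e at J1 fixed by 3)
#4 |J3  (C1 integral (e out))
#1 |J2  (J3: bond 4 brought effort, rest push out)
#2 |R1  (J2: last free bond brings flow in)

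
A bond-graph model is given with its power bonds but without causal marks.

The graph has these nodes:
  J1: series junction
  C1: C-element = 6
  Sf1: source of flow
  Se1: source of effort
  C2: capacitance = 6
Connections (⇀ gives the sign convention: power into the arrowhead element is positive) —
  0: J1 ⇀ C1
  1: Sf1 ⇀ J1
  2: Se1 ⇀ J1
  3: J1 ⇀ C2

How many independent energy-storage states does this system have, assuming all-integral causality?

#1 stroke→Sf1  (Sf1 fixes flow; stroke at Sf1)
#2 stroke→J1  (Se1 (Se) sets effort on bond)
#0 stroke→J1  (common-f at J1 fixed by 1)
#3 stroke→J1  (1-jn J1 has f-setter on 1)

2  (C1, C2 all integral)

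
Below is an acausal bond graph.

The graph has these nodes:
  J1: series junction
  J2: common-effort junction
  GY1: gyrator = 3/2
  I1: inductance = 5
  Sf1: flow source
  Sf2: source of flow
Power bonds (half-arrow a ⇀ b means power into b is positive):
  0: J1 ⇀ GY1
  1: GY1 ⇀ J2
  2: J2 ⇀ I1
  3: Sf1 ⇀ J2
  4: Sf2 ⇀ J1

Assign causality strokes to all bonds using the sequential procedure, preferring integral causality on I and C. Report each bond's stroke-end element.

b0 stroke at J1
b1 stroke at J2
b2 stroke at I1
b3 stroke at Sf1
b4 stroke at Sf2

#3 |Sf1  (Sf1: flow source, stroke at near end)
#4 |Sf2  (source Sf2 imposes f)
#0 |J1  (common-f at J1 fixed by 4)
#1 |J2  (GY1 both-in/both-out from 0)
#2 |I1  (common-e at J2 fixed by 1)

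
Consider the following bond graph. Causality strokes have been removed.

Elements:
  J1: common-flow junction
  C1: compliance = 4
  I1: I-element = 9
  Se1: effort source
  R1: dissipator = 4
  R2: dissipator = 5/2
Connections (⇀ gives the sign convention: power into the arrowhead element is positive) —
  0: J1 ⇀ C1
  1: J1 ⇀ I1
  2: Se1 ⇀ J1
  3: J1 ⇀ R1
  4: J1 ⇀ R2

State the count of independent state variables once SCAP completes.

2  (C1, I1 all integral)

#2 |J1  (Se1 fixes effort; stroke away)
#0 |J1  (prefer integral on C1)
#1 |I1  (I1: I, integral causality)
#3 |J1  (J1: bond 1 brought flow, rest push out)
#4 |J1  (J1: bond 1 brought flow, rest push out)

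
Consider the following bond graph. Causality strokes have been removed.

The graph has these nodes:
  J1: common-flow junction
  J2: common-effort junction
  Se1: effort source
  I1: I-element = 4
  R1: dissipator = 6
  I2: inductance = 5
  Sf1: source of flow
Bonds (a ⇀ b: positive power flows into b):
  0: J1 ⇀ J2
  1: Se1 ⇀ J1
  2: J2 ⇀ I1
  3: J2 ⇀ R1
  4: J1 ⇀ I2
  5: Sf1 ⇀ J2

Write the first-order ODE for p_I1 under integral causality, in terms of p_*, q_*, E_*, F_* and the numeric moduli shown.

#1 →J1  (Se1: effort source, stroke at far end)
#5 →Sf1  (source Sf1 imposes f)
#2 →I1  (I1 integral (f out))
#4 →I2  (prefer integral on I2)
#0 →J1  (1-jn J1 has f-setter on 4)
#3 →J2  (J2: last free bond brings effort in)

dp_I1/dt = 6*F_Sf1 - 3*p_I1/2 + 6*p_I2/5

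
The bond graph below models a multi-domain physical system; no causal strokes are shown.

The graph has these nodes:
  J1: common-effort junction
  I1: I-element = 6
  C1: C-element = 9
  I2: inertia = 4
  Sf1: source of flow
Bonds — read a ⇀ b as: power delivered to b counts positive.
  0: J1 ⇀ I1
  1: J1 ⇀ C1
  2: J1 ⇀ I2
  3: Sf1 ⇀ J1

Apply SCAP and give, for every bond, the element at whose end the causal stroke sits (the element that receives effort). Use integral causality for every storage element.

β0 stroke at I1
β1 stroke at J1
β2 stroke at I2
β3 stroke at Sf1

b3 stroke at Sf1  (Sf1 fixes flow; stroke at Sf1)
b0 stroke at I1  (I1 outputs flow p/I1)
b1 stroke at J1  (prefer integral on C1)
b2 stroke at I2  (common-e at J1 fixed by 1)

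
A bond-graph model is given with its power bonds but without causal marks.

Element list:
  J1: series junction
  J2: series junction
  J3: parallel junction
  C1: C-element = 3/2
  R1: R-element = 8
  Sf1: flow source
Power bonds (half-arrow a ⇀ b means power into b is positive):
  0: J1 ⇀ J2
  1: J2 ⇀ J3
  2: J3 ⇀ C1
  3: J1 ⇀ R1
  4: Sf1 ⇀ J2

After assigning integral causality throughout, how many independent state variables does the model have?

b4 |Sf1  (source Sf1 imposes f)
b0 |J2  (common-f at J2 fixed by 4)
b1 |J2  (common-f at J2 fixed by 4)
b2 |J3  (only one effort-in slot at J3)
b3 |J1  (J1: bond 0 brought flow, rest push out)

1  (C1 all integral)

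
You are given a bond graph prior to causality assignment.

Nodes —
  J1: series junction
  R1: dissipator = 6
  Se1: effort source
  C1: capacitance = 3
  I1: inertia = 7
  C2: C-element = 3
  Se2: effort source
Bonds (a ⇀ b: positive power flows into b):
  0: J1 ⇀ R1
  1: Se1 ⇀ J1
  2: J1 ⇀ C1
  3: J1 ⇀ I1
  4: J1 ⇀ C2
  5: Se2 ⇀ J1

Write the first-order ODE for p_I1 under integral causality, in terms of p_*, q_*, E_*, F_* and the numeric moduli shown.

dp_I1/dt = E_Se1 + E_Se2 - 6*p_I1/7 - q_C1/3 - q_C2/3

#1 stroke at J1  (Se1 fixes effort; stroke away)
#5 stroke at J1  (Se2 fixes effort; stroke away)
#2 stroke at J1  (prefer integral on C1)
#3 stroke at I1  (I1 integral (f out))
#0 stroke at J1  (1-jn J1 has f-setter on 3)
#4 stroke at J1  (1-jn J1 has f-setter on 3)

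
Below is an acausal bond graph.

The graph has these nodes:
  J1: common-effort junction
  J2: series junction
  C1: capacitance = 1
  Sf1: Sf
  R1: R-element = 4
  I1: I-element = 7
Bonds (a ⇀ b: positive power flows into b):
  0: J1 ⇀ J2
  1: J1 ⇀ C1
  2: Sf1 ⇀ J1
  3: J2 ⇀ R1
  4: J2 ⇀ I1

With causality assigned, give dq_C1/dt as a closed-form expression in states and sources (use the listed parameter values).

dq_C1/dt = F_Sf1 - p_I1/7

β2 stroke→Sf1  (source Sf1 imposes f)
β1 stroke→J1  (prefer integral on C1)
β0 stroke→J2  (J1: bond 1 brought effort, rest push out)
β4 stroke→I1  (I1: I, integral causality)
β3 stroke→J2  (1-jn J2 has f-setter on 4)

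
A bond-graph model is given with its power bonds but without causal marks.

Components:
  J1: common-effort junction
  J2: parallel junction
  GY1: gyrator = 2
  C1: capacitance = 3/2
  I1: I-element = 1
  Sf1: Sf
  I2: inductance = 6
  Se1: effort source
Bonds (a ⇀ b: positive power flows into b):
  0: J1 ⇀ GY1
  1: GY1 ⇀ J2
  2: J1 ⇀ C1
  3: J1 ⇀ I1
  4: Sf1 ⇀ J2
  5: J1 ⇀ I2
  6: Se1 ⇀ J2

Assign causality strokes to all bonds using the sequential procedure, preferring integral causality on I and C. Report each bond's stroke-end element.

β4 stroke at Sf1  (Sf1: flow source, stroke at near end)
β6 stroke at J2  (Se1 fixes effort; stroke away)
β1 stroke at GY1  (common-e at J2 fixed by 6)
β0 stroke at GY1  (through GY1, causality inverts; strokes same side of GY1)
β2 stroke at J1  (C1 outputs effort q/C1)
β3 stroke at I1  (J1: bond 2 brought effort, rest push out)
β5 stroke at I2  (common-e at J1 fixed by 2)

#0 stroke at GY1
#1 stroke at GY1
#2 stroke at J1
#3 stroke at I1
#4 stroke at Sf1
#5 stroke at I2
#6 stroke at J2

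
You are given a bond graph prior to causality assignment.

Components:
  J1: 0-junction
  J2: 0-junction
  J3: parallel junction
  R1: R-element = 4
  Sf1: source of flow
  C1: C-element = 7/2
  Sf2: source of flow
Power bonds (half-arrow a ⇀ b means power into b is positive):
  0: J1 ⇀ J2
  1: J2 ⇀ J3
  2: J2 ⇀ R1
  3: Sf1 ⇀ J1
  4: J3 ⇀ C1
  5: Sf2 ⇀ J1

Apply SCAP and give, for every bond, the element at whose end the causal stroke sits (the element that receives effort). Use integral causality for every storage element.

β0 →J1
β1 →J2
β2 →R1
β3 →Sf1
β4 →J3
β5 →Sf2

bond 3 →Sf1  (Sf1 (Sf) sets flow on bond)
bond 5 →Sf2  (source Sf2 imposes f)
bond 0 →J1  (J1 needs exactly one e-in)
bond 4 →J3  (prefer integral on C1)
bond 1 →J2  (J3: bond 4 brought effort, rest push out)
bond 2 →R1  (J2: bond 1 brought effort, rest push out)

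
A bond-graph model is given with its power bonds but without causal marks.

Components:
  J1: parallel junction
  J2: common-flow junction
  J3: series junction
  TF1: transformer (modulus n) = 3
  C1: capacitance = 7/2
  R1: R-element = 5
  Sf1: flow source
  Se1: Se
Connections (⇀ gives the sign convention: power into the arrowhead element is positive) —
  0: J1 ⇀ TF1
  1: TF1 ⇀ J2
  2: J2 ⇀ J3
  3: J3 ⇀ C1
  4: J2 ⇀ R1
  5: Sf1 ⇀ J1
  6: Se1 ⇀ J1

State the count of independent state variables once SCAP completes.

bond 5 |Sf1  (Sf1 fixes flow; stroke at Sf1)
bond 6 |J1  (source Se1 imposes e)
bond 0 |TF1  (J1 effort already set via bond 6)
bond 1 |J2  (TF1: transformer flips bond 0)
bond 3 |J3  (C1 outputs effort q/C1)
bond 2 |J2  (closing 1-jn rule on J3)
bond 4 |R1  (closing 1-jn rule on J2)

1  (C1 all integral)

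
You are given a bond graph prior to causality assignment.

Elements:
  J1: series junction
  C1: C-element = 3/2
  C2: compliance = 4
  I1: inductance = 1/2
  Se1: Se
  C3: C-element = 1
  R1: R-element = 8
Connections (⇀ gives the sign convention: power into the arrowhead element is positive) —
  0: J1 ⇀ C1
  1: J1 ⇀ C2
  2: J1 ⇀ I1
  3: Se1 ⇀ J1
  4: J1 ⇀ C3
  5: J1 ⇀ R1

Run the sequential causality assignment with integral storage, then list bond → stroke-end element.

#0 |J1
#1 |J1
#2 |I1
#3 |J1
#4 |J1
#5 |J1

bond 3 →J1  (Se1: effort source, stroke at far end)
bond 0 →J1  (C1 outputs effort q/C1)
bond 1 →J1  (C2 outputs effort q/C2)
bond 2 →I1  (I1 outputs flow p/I1)
bond 4 →J1  (J1: bond 2 brought flow, rest push out)
bond 5 →J1  (J1: bond 2 brought flow, rest push out)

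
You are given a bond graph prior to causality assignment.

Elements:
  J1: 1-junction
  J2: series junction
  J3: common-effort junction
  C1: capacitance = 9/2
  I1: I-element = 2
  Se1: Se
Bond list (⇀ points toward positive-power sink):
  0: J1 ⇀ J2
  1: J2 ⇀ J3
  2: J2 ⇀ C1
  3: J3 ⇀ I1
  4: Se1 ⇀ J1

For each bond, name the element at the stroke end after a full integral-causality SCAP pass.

#4 |J1  (Se1 (Se) sets effort on bond)
#0 |J2  (J1 needs exactly one f-in)
#2 |J2  (C1: C, integral causality)
#1 |J3  (only one flow-in slot at J2)
#3 |I1  (J3: bond 1 brought effort, rest push out)

β0 stroke at J2
β1 stroke at J3
β2 stroke at J2
β3 stroke at I1
β4 stroke at J1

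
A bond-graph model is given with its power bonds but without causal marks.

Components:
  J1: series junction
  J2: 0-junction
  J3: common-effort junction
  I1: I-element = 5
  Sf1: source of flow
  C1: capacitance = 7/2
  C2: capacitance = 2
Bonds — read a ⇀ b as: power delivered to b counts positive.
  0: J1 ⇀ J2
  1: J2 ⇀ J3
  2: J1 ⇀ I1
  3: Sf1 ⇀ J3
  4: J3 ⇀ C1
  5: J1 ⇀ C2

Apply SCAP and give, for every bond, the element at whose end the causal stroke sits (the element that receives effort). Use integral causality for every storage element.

β3 stroke→Sf1  (Sf1: flow source, stroke at near end)
β2 stroke→I1  (I1: I, integral causality)
β0 stroke→J1  (J1: bond 2 brought flow, rest push out)
β5 stroke→J1  (J1: bond 2 brought flow, rest push out)
β1 stroke→J2  (only one effort-in slot at J2)
β4 stroke→J3  (only one effort-in slot at J3)

b0 stroke→J1
b1 stroke→J2
b2 stroke→I1
b3 stroke→Sf1
b4 stroke→J3
b5 stroke→J1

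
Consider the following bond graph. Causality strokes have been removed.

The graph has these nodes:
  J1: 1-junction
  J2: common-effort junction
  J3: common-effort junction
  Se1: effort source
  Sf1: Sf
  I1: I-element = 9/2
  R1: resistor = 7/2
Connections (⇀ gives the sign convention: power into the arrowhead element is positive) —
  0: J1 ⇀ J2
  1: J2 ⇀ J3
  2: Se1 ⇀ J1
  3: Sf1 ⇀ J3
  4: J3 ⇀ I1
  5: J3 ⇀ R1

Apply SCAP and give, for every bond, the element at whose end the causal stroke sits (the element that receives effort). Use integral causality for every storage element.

bond 2 →J1  (source Se1 imposes e)
bond 3 →Sf1  (source Sf1 imposes f)
bond 0 →J2  (only one flow-in slot at J1)
bond 1 →J3  (J2 effort already set via bond 0)
bond 4 →I1  (common-e at J3 fixed by 1)
bond 5 →R1  (J3 effort already set via bond 1)

β0 |J2
β1 |J3
β2 |J1
β3 |Sf1
β4 |I1
β5 |R1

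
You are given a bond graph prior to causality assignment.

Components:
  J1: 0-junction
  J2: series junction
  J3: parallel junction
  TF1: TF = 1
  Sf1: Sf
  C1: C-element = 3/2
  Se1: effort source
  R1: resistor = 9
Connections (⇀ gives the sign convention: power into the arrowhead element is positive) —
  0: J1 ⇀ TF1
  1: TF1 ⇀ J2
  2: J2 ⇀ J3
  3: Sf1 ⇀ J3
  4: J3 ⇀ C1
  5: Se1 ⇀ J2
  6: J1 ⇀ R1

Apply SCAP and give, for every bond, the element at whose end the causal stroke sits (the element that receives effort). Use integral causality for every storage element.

#0 stroke→J1
#1 stroke→TF1
#2 stroke→J2
#3 stroke→Sf1
#4 stroke→J3
#5 stroke→J2
#6 stroke→R1

b3 →Sf1  (source Sf1 imposes f)
b5 →J2  (Se1 (Se) sets effort on bond)
b4 →J3  (C1 outputs effort q/C1)
b2 →J2  (0-jn J3 has e-setter on 4)
b1 →TF1  (closing 1-jn rule on J2)
b0 →J1  (TF TF1: opposite of bond 1)
b6 →R1  (common-e at J1 fixed by 0)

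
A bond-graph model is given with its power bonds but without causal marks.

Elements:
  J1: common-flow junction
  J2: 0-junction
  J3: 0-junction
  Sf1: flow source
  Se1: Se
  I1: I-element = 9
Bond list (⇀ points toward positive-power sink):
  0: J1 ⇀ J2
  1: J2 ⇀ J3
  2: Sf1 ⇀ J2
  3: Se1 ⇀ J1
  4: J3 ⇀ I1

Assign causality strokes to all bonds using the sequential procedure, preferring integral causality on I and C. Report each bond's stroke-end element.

#0 stroke→J2
#1 stroke→J3
#2 stroke→Sf1
#3 stroke→J1
#4 stroke→I1

b2 stroke at Sf1  (source Sf1 imposes f)
b3 stroke at J1  (source Se1 imposes e)
b0 stroke at J2  (only one flow-in slot at J1)
b1 stroke at J3  (0-jn J2 has e-setter on 0)
b4 stroke at I1  (J3 effort already set via bond 1)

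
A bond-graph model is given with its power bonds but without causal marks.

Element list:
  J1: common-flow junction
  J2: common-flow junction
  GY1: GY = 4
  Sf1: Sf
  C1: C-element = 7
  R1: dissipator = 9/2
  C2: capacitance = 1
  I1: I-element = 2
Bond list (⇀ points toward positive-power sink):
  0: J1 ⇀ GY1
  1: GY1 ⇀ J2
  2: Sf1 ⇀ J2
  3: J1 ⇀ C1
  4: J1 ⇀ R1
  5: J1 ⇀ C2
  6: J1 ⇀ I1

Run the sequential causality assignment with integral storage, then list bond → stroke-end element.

#2 stroke→Sf1  (Sf1 fixes flow; stroke at Sf1)
#1 stroke→J2  (J2 flow already set via bond 2)
#0 stroke→J1  (GY1 both-in/both-out from 1)
#3 stroke→J1  (prefer integral on C1)
#5 stroke→J1  (C2 outputs effort q/C2)
#6 stroke→I1  (prefer integral on I1)
#4 stroke→J1  (J1 flow already set via bond 6)

b0 stroke at J1
b1 stroke at J2
b2 stroke at Sf1
b3 stroke at J1
b4 stroke at J1
b5 stroke at J1
b6 stroke at I1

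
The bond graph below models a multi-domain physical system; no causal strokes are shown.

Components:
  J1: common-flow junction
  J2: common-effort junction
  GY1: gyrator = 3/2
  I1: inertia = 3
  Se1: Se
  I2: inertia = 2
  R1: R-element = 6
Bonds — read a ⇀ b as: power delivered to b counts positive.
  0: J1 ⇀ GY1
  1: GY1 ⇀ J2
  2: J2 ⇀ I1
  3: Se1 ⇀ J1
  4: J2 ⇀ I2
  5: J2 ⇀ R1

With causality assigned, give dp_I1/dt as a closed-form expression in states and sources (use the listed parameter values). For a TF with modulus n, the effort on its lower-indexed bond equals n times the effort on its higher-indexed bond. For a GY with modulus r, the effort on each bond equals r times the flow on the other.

dp_I1/dt = 4*E_Se1 - 2*p_I1 - 3*p_I2

#3 |J1  (source Se1 imposes e)
#0 |GY1  (only one flow-in slot at J1)
#1 |GY1  (GY GY1: same side as bond 0)
#2 |I1  (I1: I, integral causality)
#4 |I2  (prefer integral on I2)
#5 |J2  (closing 0-jn rule on J2)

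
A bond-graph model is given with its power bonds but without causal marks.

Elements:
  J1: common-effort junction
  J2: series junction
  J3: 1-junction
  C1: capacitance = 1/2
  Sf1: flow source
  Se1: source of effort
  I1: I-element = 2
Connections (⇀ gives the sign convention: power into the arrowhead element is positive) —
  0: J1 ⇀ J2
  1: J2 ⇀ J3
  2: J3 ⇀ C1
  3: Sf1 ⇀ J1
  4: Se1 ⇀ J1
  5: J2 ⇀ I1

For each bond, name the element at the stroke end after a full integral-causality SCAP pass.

β3 |Sf1  (Sf1: flow source, stroke at near end)
β4 |J1  (source Se1 imposes e)
β0 |J2  (J1 effort already set via bond 4)
β2 |J3  (prefer integral on C1)
β1 |J2  (only one flow-in slot at J3)
β5 |I1  (closing 1-jn rule on J2)

#0 stroke at J2
#1 stroke at J2
#2 stroke at J3
#3 stroke at Sf1
#4 stroke at J1
#5 stroke at I1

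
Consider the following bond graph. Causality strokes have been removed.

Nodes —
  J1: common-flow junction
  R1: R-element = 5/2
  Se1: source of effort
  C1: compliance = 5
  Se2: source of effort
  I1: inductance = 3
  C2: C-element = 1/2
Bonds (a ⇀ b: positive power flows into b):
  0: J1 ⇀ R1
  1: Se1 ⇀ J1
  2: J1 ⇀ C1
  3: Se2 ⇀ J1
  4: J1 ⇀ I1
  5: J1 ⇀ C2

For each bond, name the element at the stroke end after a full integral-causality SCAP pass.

β0 →J1
β1 →J1
β2 →J1
β3 →J1
β4 →I1
β5 →J1

#1 stroke at J1  (Se1 fixes effort; stroke away)
#3 stroke at J1  (Se2: effort source, stroke at far end)
#2 stroke at J1  (C1: C, integral causality)
#4 stroke at I1  (prefer integral on I1)
#0 stroke at J1  (J1: bond 4 brought flow, rest push out)
#5 stroke at J1  (J1 flow already set via bond 4)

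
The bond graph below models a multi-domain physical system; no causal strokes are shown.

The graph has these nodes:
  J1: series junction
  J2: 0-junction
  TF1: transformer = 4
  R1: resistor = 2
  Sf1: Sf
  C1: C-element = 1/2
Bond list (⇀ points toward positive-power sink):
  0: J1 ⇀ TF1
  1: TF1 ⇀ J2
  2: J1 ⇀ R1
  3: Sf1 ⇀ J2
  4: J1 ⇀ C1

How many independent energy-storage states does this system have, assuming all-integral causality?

b3 |Sf1  (Sf1 (Sf) sets flow on bond)
b1 |J2  (closing 0-jn rule on J2)
b0 |TF1  (through TF1, causality passes straight; one stroke at TF1)
b2 |J1  (J1: bond 0 brought flow, rest push out)
b4 |J1  (J1 flow already set via bond 0)

1  (C1 all integral)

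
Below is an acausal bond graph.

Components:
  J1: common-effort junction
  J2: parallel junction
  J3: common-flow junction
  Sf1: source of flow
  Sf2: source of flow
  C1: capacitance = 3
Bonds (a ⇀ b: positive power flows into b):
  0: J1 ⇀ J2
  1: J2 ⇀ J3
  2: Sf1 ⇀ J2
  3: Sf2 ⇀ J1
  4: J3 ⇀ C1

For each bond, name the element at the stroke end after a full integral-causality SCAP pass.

bond 0 →J1
bond 1 →J2
bond 2 →Sf1
bond 3 →Sf2
bond 4 →J3

#2 stroke at Sf1  (source Sf1 imposes f)
#3 stroke at Sf2  (source Sf2 imposes f)
#0 stroke at J1  (J1 needs exactly one e-in)
#1 stroke at J2  (closing 0-jn rule on J2)
#4 stroke at J3  (common-f at J3 fixed by 1)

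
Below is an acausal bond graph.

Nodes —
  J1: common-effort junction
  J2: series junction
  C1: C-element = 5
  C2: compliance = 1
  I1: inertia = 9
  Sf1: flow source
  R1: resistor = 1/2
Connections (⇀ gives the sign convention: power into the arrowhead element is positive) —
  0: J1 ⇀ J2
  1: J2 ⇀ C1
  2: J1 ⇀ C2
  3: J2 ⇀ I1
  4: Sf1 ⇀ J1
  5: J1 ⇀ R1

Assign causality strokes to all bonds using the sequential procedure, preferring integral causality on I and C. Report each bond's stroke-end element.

#0 |J2
#1 |J2
#2 |J1
#3 |I1
#4 |Sf1
#5 |R1

b4 |Sf1  (Sf1 (Sf) sets flow on bond)
b1 |J2  (C1 integral (e out))
b2 |J1  (C2: C, integral causality)
b0 |J2  (common-e at J1 fixed by 2)
b5 |R1  (common-e at J1 fixed by 2)
b3 |I1  (J2 needs exactly one f-in)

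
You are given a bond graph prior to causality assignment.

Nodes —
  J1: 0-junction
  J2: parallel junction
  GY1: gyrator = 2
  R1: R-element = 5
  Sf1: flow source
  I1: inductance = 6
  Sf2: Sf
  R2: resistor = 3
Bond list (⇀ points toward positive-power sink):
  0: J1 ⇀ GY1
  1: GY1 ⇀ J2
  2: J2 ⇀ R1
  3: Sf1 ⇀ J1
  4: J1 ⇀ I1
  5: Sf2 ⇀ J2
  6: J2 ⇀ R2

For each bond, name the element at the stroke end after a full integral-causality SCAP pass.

#0 →J1
#1 →J2
#2 →R1
#3 →Sf1
#4 →I1
#5 →Sf2
#6 →R2

bond 3 stroke at Sf1  (source Sf1 imposes f)
bond 5 stroke at Sf2  (Sf2: flow source, stroke at near end)
bond 4 stroke at I1  (prefer integral on I1)
bond 0 stroke at J1  (J1 needs exactly one e-in)
bond 1 stroke at J2  (GY GY1: same side as bond 0)
bond 2 stroke at R1  (J2 effort already set via bond 1)
bond 6 stroke at R2  (J2 effort already set via bond 1)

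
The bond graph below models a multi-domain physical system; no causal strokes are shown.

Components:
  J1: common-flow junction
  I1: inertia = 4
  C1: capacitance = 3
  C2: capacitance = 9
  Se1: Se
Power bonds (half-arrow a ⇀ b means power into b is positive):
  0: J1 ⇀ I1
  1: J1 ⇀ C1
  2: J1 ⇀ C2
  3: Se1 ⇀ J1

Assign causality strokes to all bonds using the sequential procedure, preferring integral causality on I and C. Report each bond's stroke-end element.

β0 |I1
β1 |J1
β2 |J1
β3 |J1

#3 stroke at J1  (Se1: effort source, stroke at far end)
#0 stroke at I1  (I1: I, integral causality)
#1 stroke at J1  (1-jn J1 has f-setter on 0)
#2 stroke at J1  (1-jn J1 has f-setter on 0)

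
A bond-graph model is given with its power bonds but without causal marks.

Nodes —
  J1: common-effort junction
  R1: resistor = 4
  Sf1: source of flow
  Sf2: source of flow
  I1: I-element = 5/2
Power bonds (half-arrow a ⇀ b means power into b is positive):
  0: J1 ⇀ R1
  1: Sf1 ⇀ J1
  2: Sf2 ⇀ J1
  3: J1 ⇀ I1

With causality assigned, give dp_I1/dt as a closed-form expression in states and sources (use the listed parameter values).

b1 →Sf1  (Sf1 (Sf) sets flow on bond)
b2 →Sf2  (Sf2 fixes flow; stroke at Sf2)
b3 →I1  (I1: I, integral causality)
b0 →J1  (J1 needs exactly one e-in)

dp_I1/dt = 4*F_Sf1 + 4*F_Sf2 - 8*p_I1/5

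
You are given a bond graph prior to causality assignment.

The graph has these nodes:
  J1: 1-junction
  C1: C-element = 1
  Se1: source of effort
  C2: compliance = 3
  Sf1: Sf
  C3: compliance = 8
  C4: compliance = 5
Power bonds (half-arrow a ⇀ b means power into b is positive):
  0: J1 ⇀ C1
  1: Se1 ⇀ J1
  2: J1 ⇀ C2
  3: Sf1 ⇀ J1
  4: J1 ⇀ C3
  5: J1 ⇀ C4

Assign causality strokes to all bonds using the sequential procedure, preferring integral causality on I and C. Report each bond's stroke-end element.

#0 stroke at J1
#1 stroke at J1
#2 stroke at J1
#3 stroke at Sf1
#4 stroke at J1
#5 stroke at J1

β1 →J1  (Se1 fixes effort; stroke away)
β3 →Sf1  (Sf1 fixes flow; stroke at Sf1)
β0 →J1  (J1 flow already set via bond 3)
β2 →J1  (common-f at J1 fixed by 3)
β4 →J1  (J1 flow already set via bond 3)
β5 →J1  (1-jn J1 has f-setter on 3)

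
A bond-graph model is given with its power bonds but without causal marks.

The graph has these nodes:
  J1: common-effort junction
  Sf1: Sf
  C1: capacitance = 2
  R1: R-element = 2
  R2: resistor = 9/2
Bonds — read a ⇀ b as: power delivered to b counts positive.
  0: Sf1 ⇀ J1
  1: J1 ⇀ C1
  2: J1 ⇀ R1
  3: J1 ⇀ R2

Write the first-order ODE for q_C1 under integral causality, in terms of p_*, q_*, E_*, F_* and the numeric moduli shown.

dq_C1/dt = F_Sf1 - 13*q_C1/36

#0 stroke at Sf1  (Sf1 (Sf) sets flow on bond)
#1 stroke at J1  (C1 outputs effort q/C1)
#2 stroke at R1  (J1 effort already set via bond 1)
#3 stroke at R2  (J1 effort already set via bond 1)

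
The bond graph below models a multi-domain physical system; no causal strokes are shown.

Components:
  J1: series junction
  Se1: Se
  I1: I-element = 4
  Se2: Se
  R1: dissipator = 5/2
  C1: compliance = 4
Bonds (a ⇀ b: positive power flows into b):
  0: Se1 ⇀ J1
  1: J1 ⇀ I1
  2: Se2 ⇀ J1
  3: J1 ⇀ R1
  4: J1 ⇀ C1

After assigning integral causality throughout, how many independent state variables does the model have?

2  (C1, I1 all integral)

b0 stroke at J1  (source Se1 imposes e)
b2 stroke at J1  (source Se2 imposes e)
b1 stroke at I1  (prefer integral on I1)
b3 stroke at J1  (common-f at J1 fixed by 1)
b4 stroke at J1  (common-f at J1 fixed by 1)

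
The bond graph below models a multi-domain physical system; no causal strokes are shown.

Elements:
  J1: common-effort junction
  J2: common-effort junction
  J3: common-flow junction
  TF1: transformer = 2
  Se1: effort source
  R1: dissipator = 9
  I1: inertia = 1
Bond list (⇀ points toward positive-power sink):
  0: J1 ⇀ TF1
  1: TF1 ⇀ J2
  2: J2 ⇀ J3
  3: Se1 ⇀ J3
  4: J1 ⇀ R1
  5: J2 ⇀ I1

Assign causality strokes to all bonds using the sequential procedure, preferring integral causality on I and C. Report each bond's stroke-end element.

b0 →J1
b1 →TF1
b2 →J2
b3 →J3
b4 →R1
b5 →I1

bond 3 stroke→J3  (Se1 (Se) sets effort on bond)
bond 2 stroke→J2  (only one flow-in slot at J3)
bond 1 stroke→TF1  (0-jn J2 has e-setter on 2)
bond 5 stroke→I1  (J2 effort already set via bond 2)
bond 0 stroke→J1  (TF TF1: opposite of bond 1)
bond 4 stroke→R1  (0-jn J1 has e-setter on 0)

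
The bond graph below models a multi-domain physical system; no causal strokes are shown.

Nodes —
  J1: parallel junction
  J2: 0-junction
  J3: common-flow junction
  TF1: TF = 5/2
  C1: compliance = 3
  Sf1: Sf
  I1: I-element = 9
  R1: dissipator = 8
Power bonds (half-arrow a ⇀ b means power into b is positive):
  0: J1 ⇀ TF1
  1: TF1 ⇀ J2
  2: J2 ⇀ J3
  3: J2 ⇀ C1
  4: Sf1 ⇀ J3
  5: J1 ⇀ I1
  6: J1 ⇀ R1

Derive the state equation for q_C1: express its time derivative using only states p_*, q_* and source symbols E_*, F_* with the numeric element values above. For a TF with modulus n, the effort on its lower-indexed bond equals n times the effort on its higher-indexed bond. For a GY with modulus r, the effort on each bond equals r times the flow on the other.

b4 stroke→Sf1  (Sf1 (Sf) sets flow on bond)
b2 stroke→J3  (common-f at J3 fixed by 4)
b3 stroke→J2  (C1 outputs effort q/C1)
b1 stroke→TF1  (0-jn J2 has e-setter on 3)
b0 stroke→J1  (through TF1, causality passes straight; one stroke at TF1)
b5 stroke→I1  (0-jn J1 has e-setter on 0)
b6 stroke→R1  (common-e at J1 fixed by 0)

dq_C1/dt = -F_Sf1 - 5*p_I1/18 - 25*q_C1/96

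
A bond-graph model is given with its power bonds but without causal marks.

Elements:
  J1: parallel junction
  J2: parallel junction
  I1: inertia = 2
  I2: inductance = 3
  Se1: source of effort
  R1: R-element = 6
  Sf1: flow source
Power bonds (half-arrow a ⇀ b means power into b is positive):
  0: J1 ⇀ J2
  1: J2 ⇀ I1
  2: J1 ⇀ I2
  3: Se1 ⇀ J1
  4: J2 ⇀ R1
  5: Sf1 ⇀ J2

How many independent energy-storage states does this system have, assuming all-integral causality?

b3 |J1  (Se1 (Se) sets effort on bond)
b5 |Sf1  (Sf1 fixes flow; stroke at Sf1)
b0 |J2  (0-jn J1 has e-setter on 3)
b2 |I2  (J1: bond 3 brought effort, rest push out)
b1 |I1  (0-jn J2 has e-setter on 0)
b4 |R1  (J2: bond 0 brought effort, rest push out)

2  (I1, I2 all integral)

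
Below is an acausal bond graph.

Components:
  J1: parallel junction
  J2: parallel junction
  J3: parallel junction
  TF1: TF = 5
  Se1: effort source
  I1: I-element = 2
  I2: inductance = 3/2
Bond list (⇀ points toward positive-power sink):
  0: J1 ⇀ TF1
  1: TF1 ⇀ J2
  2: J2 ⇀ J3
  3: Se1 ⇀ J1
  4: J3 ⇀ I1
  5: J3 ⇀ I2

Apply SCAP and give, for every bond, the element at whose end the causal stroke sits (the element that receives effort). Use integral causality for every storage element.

β0 stroke→TF1
β1 stroke→J2
β2 stroke→J3
β3 stroke→J1
β4 stroke→I1
β5 stroke→I2

bond 3 |J1  (Se1 fixes effort; stroke away)
bond 0 |TF1  (0-jn J1 has e-setter on 3)
bond 1 |J2  (through TF1, causality passes straight; one stroke at TF1)
bond 2 |J3  (0-jn J2 has e-setter on 1)
bond 4 |I1  (common-e at J3 fixed by 2)
bond 5 |I2  (0-jn J3 has e-setter on 2)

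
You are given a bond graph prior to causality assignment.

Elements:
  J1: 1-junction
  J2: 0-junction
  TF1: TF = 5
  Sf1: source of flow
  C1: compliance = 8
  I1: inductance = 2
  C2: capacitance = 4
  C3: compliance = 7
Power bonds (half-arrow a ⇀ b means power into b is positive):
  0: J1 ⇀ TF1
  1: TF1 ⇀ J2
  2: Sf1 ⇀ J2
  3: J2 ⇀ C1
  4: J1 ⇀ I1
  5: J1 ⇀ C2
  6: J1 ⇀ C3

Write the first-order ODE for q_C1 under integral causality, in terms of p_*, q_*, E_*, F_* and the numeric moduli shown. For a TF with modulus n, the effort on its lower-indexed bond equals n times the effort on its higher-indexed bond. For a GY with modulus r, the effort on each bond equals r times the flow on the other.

bond 2 |Sf1  (Sf1 (Sf) sets flow on bond)
bond 3 |J2  (prefer integral on C1)
bond 1 |TF1  (J2: bond 3 brought effort, rest push out)
bond 0 |J1  (TF1 one-in-one-out from 1)
bond 4 |I1  (I1 outputs flow p/I1)
bond 5 |J1  (1-jn J1 has f-setter on 4)
bond 6 |J1  (1-jn J1 has f-setter on 4)

dq_C1/dt = F_Sf1 + 5*p_I1/2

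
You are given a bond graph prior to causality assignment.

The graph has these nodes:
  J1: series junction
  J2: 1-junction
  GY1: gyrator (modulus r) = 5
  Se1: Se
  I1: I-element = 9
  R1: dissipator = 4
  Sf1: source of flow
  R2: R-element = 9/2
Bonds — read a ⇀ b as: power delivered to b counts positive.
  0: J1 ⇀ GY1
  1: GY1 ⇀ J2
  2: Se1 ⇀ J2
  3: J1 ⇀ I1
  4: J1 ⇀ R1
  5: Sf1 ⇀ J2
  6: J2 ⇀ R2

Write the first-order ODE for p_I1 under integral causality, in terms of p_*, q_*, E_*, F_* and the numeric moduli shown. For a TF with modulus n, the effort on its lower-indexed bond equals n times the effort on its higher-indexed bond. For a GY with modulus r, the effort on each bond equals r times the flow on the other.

dp_I1/dt = -5*F_Sf1 - 4*p_I1/9

#2 |J2  (Se1: effort source, stroke at far end)
#5 |Sf1  (Sf1 fixes flow; stroke at Sf1)
#1 |J2  (J2 flow already set via bond 5)
#6 |J2  (1-jn J2 has f-setter on 5)
#0 |J1  (GY1 both-in/both-out from 1)
#3 |I1  (I1 outputs flow p/I1)
#4 |J1  (1-jn J1 has f-setter on 3)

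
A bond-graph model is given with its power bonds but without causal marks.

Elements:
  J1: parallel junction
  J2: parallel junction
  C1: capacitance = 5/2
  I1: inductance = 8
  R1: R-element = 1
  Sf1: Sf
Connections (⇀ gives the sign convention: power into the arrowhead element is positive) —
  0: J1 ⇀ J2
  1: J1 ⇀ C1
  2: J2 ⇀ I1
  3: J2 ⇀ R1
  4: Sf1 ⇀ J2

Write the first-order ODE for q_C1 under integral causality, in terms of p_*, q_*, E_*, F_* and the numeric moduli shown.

dq_C1/dt = F_Sf1 - p_I1/8 - 2*q_C1/5

β4 |Sf1  (source Sf1 imposes f)
β1 |J1  (C1 outputs effort q/C1)
β0 |J2  (common-e at J1 fixed by 1)
β2 |I1  (0-jn J2 has e-setter on 0)
β3 |R1  (0-jn J2 has e-setter on 0)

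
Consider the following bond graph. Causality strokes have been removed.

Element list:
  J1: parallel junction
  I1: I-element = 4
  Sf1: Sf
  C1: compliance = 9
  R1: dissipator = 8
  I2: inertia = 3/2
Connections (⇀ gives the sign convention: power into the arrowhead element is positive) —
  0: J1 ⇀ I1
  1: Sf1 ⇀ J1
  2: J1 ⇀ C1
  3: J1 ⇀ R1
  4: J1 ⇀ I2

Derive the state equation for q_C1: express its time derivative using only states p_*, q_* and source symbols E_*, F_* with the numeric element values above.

bond 1 →Sf1  (Sf1: flow source, stroke at near end)
bond 0 →I1  (I1 integral (f out))
bond 2 →J1  (prefer integral on C1)
bond 3 →R1  (J1 effort already set via bond 2)
bond 4 →I2  (J1 effort already set via bond 2)

dq_C1/dt = F_Sf1 - p_I1/4 - 2*p_I2/3 - q_C1/72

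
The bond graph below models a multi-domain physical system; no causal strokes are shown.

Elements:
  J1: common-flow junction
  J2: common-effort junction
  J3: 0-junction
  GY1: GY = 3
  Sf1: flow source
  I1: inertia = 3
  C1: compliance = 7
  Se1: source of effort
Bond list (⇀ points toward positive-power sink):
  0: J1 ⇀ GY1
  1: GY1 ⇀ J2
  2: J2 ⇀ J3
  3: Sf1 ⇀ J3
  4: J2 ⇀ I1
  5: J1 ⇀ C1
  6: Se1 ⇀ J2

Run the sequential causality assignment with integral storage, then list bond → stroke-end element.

bond 3 |Sf1  (Sf1: flow source, stroke at near end)
bond 6 |J2  (Se1 fixes effort; stroke away)
bond 1 |GY1  (J2: bond 6 brought effort, rest push out)
bond 2 |J3  (0-jn J2 has e-setter on 6)
bond 4 |I1  (J2: bond 6 brought effort, rest push out)
bond 0 |GY1  (GY1: gyrator matches bond 1)
bond 5 |J1  (J1 flow already set via bond 0)

#0 stroke→GY1
#1 stroke→GY1
#2 stroke→J3
#3 stroke→Sf1
#4 stroke→I1
#5 stroke→J1
#6 stroke→J2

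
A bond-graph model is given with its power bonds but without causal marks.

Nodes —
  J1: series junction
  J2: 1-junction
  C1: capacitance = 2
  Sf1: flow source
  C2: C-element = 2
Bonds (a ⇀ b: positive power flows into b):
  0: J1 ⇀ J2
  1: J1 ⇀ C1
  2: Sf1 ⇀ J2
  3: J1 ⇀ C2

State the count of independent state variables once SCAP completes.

2  (C1, C2 all integral)

b2 →Sf1  (source Sf1 imposes f)
b0 →J2  (1-jn J2 has f-setter on 2)
b1 →J1  (1-jn J1 has f-setter on 0)
b3 →J1  (J1 flow already set via bond 0)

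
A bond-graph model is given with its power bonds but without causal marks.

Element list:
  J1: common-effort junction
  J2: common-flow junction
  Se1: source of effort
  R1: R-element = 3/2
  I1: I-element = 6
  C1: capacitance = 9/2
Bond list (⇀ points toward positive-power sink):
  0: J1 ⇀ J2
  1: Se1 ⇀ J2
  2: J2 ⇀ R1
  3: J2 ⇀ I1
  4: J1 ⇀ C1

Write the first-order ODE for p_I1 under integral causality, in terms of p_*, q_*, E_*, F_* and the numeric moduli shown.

dp_I1/dt = E_Se1 - p_I1/4 + 2*q_C1/9

β1 stroke at J2  (Se1 fixes effort; stroke away)
β3 stroke at I1  (I1 integral (f out))
β0 stroke at J2  (J2: bond 3 brought flow, rest push out)
β2 stroke at J2  (J2 flow already set via bond 3)
β4 stroke at J1  (closing 0-jn rule on J1)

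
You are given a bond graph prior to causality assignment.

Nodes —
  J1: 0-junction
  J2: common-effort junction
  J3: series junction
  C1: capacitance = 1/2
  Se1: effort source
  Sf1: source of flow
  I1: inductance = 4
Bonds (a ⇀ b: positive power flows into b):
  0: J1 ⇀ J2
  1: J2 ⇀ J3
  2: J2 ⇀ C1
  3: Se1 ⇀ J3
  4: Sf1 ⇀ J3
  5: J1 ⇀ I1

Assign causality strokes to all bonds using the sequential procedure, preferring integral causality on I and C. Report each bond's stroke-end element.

b0 stroke→J1
b1 stroke→J3
b2 stroke→J2
b3 stroke→J3
b4 stroke→Sf1
b5 stroke→I1

b3 stroke→J3  (Se1: effort source, stroke at far end)
b4 stroke→Sf1  (Sf1 (Sf) sets flow on bond)
b1 stroke→J3  (common-f at J3 fixed by 4)
b2 stroke→J2  (C1 integral (e out))
b0 stroke→J1  (J2: bond 2 brought effort, rest push out)
b5 stroke→I1  (0-jn J1 has e-setter on 0)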